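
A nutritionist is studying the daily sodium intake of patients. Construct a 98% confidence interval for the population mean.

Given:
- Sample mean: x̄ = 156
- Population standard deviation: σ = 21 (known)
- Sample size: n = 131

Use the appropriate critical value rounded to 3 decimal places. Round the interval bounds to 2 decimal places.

The population standard deviation σ is known, so use a z-interval (standard normal critical value).

For 98% confidence, z* = 2.326 (from standard normal table)

Standard error: SE = σ/√n = 21/√131 = 1.834779

Margin of error: E = z* × SE = 2.326 × 1.834779 = 4.2677

Z-interval: x̄ ± E = 156 ± 4.2677 = (151.7323, 160.2677)

Rounded to 2 decimal places:

(151.73, 160.27)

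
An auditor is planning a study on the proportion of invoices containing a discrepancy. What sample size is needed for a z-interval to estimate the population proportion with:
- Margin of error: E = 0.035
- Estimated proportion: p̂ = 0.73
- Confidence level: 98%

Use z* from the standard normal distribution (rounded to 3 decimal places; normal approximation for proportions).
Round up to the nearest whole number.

Using z* for proportion z-interval (normal approximation).

For 98% confidence, z* = 2.326 (from standard normal table)

Sample size formula for proportion z-interval: n = z*²p̂(1-p̂)/E²

n = 2.326² × 0.73 × 0.27 / 0.035²
  = 5.410276 × 0.1971 / 0.001225
  = 870.5024

Round up to the nearest whole number: n = 871

871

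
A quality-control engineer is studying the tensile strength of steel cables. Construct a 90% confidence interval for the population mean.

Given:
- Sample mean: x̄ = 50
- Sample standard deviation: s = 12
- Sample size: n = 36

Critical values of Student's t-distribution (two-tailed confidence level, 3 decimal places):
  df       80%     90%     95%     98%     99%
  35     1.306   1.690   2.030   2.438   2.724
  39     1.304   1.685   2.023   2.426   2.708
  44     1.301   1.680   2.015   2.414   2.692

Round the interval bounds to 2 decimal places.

The population standard deviation σ is unknown (only the sample standard deviation s is given), so use a t-interval with df = n - 1 = 36 - 1 = 35.

For 90% confidence with df = 35, t* = 1.690 (from t-table)

Standard error: SE = s/√n = 12/√36 = 2.000000

Margin of error: E = t* × SE = 1.690 × 2.000000 = 3.3800

T-interval: x̄ ± E = 50 ± 3.3800 = (46.6200, 53.3800)

Rounded to 2 decimal places:

(46.62, 53.38)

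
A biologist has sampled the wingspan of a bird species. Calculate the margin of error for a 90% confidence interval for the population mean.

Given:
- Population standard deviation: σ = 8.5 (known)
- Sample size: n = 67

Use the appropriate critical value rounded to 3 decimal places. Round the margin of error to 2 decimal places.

The population standard deviation σ is known, so use the z-interval margin of error formula.

For 90% confidence, z* = 1.645 (from standard normal table)

Margin of error formula for z-interval: E = z* × σ/√n

E = 1.645 × 8.5/√67
  = 1.645 × 1.038440
  = 1.7082

Rounded to 2 decimal places:

1.71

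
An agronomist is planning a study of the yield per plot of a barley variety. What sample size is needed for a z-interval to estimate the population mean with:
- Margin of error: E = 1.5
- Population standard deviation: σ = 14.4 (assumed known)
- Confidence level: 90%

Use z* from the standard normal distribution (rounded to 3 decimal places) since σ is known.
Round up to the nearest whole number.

Using z* since population σ is known (z-interval formula).

For 90% confidence, z* = 1.645 (from standard normal table)

Sample size formula for z-interval: n = (z*σ/E)²

n = (1.645 × 14.4 / 1.5)²
  = (15.792000)²
  = 249.3873

Round up to the nearest whole number: n = 250

250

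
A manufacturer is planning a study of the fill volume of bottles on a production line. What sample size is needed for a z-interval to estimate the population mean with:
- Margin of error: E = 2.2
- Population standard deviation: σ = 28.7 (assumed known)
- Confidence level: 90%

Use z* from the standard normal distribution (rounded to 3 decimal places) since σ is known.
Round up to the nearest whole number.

Using z* since population σ is known (z-interval formula).

For 90% confidence, z* = 1.645 (from standard normal table)

Sample size formula for z-interval: n = (z*σ/E)²

n = (1.645 × 28.7 / 2.2)²
  = (21.459773)²
  = 460.5218

Round up to the nearest whole number: n = 461

461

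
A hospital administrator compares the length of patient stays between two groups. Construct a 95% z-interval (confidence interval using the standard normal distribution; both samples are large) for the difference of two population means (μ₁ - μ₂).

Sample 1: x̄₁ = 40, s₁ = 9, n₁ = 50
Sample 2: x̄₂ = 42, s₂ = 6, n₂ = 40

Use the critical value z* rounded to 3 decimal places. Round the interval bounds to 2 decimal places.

Both samples are large (n₁ = 50 ≥ 30, n₂ = 40 ≥ 30), so a z-interval for the difference of means applies.

Point estimate: x̄₁ - x̄₂ = 40 - 42 = -2

Standard error: SE = √(s₁²/n₁ + s₂²/n₂)
= √(9²/50 + 6²/40)
= √(1.620000 + 0.900000)
= 1.587451

For 95% confidence, z* = 1.96 (from standard normal table)
Margin of error: E = z* × SE = 1.96 × 1.587451 = 3.1114

Z-interval: (x̄₁ - x̄₂) ± E = -2 ± 3.1114 = (-5.1114, 1.1114)

Rounded to 2 decimal places:

(-5.11, 1.11)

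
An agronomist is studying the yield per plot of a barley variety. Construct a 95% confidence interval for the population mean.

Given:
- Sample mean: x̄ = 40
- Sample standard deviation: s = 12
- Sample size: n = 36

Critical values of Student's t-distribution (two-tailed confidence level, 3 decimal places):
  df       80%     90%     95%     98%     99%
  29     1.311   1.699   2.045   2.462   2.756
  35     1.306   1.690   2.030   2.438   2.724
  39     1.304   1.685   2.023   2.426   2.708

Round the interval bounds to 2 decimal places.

The population standard deviation σ is unknown (only the sample standard deviation s is given), so use a t-interval with df = n - 1 = 36 - 1 = 35.

For 95% confidence with df = 35, t* = 2.030 (from t-table)

Standard error: SE = s/√n = 12/√36 = 2.000000

Margin of error: E = t* × SE = 2.030 × 2.000000 = 4.0600

T-interval: x̄ ± E = 40 ± 4.0600 = (35.9400, 44.0600)

Rounded to 2 decimal places:

(35.94, 44.06)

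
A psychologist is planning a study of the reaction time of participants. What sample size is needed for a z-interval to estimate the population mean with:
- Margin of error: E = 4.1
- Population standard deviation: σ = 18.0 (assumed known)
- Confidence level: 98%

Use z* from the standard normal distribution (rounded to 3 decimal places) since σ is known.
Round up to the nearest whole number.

Using z* since population σ is known (z-interval formula).

For 98% confidence, z* = 2.326 (from standard normal table)

Sample size formula for z-interval: n = (z*σ/E)²

n = (2.326 × 18.0 / 4.1)²
  = (10.211707)²
  = 104.2790

Round up to the nearest whole number: n = 105

105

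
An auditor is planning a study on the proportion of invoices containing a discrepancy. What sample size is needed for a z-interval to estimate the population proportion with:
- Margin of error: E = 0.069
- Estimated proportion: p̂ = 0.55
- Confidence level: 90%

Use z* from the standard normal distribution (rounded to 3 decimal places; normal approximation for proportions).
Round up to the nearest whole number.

Using z* for proportion z-interval (normal approximation).

For 90% confidence, z* = 1.645 (from standard normal table)

Sample size formula for proportion z-interval: n = z*²p̂(1-p̂)/E²

n = 1.645² × 0.55 × 0.45 / 0.069²
  = 2.706025 × 0.2475 / 0.004761
  = 140.6724

Round up to the nearest whole number: n = 141

141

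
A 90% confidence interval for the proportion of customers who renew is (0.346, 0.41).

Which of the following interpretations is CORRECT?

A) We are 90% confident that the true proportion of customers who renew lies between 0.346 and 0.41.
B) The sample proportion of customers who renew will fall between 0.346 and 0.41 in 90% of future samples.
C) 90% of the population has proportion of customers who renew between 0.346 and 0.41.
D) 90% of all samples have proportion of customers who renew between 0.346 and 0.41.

A confidence interval represents our confidence in the procedure, not a probability statement about the parameter.

Key concept: If we repeated this sampling process many times and computed a 90% CI each time, about 90% of those intervals would contain the true population parameter.

For this specific interval (0.346, 0.41):
- Midpoint (point estimate): 0.378
- Margin of error: 0.032

The correct interpretation is the one stating confidence that the true parameter lies in the interval — option A.

A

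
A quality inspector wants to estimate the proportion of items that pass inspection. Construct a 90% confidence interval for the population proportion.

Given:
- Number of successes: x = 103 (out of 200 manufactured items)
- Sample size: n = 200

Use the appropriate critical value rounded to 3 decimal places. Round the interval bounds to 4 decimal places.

Sample proportion: p̂ = 103/200 = 0.515000

Check conditions for normal approximation:
  np̂ = 103 ≥ 10 ✓
  n(1-p̂) = 97 ≥ 10 ✓

The sample is large enough, so use a z-interval (normal approximation) for the proportion.

For 90% confidence, z* = 1.645 (from standard normal table)

Standard error: SE = √(p̂(1-p̂)/n) = √(0.515000×0.485000/200) = 0.03533943

Margin of error: E = z* × SE = 1.645 × 0.03533943 = 0.058133

Z-interval: p̂ ± E = 0.515000 ± 0.058133 = (0.456867, 0.573133)

Rounded to 4 decimal places:

(0.4569, 0.5731)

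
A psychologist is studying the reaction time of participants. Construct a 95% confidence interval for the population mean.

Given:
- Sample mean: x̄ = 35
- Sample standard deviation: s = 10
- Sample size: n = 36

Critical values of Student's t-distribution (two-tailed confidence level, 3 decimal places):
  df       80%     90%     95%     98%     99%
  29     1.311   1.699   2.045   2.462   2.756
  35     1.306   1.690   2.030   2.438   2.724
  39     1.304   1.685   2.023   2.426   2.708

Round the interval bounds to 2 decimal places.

The population standard deviation σ is unknown (only the sample standard deviation s is given), so use a t-interval with df = n - 1 = 36 - 1 = 35.

For 95% confidence with df = 35, t* = 2.030 (from t-table)

Standard error: SE = s/√n = 10/√36 = 1.666667

Margin of error: E = t* × SE = 2.030 × 1.666667 = 3.3833

T-interval: x̄ ± E = 35 ± 3.3833 = (31.6167, 38.3833)

Rounded to 2 decimal places:

(31.62, 38.38)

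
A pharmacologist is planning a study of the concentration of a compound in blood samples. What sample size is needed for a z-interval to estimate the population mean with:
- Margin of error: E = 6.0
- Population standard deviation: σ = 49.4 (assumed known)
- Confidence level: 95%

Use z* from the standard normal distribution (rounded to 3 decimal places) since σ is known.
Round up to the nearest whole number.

Using z* since population σ is known (z-interval formula).

For 95% confidence, z* = 1.96 (from standard normal table)

Sample size formula for z-interval: n = (z*σ/E)²

n = (1.96 × 49.4 / 6.0)²
  = (16.137333)²
  = 260.4135

Round up to the nearest whole number: n = 261

261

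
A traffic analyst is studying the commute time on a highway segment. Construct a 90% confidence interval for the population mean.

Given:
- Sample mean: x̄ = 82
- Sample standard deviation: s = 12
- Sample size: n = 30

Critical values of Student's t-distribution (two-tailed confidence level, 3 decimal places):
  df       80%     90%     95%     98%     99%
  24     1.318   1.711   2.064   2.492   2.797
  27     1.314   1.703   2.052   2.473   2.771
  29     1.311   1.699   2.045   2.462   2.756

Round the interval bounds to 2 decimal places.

The population standard deviation σ is unknown (only the sample standard deviation s is given), so use a t-interval with df = n - 1 = 30 - 1 = 29.

For 90% confidence with df = 29, t* = 1.699 (from t-table)

Standard error: SE = s/√n = 12/√30 = 2.190890

Margin of error: E = t* × SE = 1.699 × 2.190890 = 3.7223

T-interval: x̄ ± E = 82 ± 3.7223 = (78.2777, 85.7223)

Rounded to 2 decimal places:

(78.28, 85.72)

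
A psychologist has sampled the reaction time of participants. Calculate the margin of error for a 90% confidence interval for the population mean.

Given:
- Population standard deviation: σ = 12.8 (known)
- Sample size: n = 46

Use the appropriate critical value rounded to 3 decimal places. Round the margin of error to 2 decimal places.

The population standard deviation σ is known, so use the z-interval margin of error formula.

For 90% confidence, z* = 1.645 (from standard normal table)

Margin of error formula for z-interval: E = z* × σ/√n

E = 1.645 × 12.8/√46
  = 1.645 × 1.887257
  = 3.1045

Rounded to 2 decimal places:

3.10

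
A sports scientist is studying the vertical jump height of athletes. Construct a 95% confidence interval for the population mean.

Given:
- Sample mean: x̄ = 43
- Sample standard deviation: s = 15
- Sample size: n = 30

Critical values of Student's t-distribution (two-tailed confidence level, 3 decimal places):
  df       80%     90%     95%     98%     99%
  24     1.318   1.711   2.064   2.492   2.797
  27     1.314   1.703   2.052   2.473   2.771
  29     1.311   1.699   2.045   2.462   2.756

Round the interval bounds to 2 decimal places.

The population standard deviation σ is unknown (only the sample standard deviation s is given), so use a t-interval with df = n - 1 = 30 - 1 = 29.

For 95% confidence with df = 29, t* = 2.045 (from t-table)

Standard error: SE = s/√n = 15/√30 = 2.738613

Margin of error: E = t* × SE = 2.045 × 2.738613 = 5.6005

T-interval: x̄ ± E = 43 ± 5.6005 = (37.3995, 48.6005)

Rounded to 2 decimal places:

(37.40, 48.60)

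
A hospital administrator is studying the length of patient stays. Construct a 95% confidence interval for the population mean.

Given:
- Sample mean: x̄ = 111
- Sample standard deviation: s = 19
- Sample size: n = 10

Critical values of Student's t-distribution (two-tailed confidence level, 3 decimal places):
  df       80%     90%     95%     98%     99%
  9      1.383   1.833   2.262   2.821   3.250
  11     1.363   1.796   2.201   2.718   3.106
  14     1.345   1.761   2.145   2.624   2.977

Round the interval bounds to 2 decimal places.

The population standard deviation σ is unknown (only the sample standard deviation s is given), so use a t-interval with df = n - 1 = 10 - 1 = 9.

For 95% confidence with df = 9, t* = 2.262 (from t-table)

Standard error: SE = s/√n = 19/√10 = 6.008328

Margin of error: E = t* × SE = 2.262 × 6.008328 = 13.5908

T-interval: x̄ ± E = 111 ± 13.5908 = (97.4092, 124.5908)

Rounded to 2 decimal places:

(97.41, 124.59)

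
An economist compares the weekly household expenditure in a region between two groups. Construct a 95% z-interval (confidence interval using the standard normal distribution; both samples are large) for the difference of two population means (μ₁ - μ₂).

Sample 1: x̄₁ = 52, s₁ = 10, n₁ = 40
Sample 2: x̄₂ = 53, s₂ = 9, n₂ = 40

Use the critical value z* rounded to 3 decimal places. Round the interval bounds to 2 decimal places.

Both samples are large (n₁ = 40 ≥ 30, n₂ = 40 ≥ 30), so a z-interval for the difference of means applies.

Point estimate: x̄₁ - x̄₂ = 52 - 53 = -1

Standard error: SE = √(s₁²/n₁ + s₂²/n₂)
= √(10²/40 + 9²/40)
= √(2.500000 + 2.025000)
= 2.127205

For 95% confidence, z* = 1.96 (from standard normal table)
Margin of error: E = z* × SE = 1.96 × 2.127205 = 4.1693

Z-interval: (x̄₁ - x̄₂) ± E = -1 ± 4.1693 = (-5.1693, 3.1693)

Rounded to 2 decimal places:

(-5.17, 3.17)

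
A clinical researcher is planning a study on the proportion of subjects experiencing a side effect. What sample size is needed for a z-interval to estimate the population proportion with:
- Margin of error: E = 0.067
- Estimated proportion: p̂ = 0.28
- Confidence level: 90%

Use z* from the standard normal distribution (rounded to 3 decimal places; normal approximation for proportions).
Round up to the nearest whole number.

Using z* for proportion z-interval (normal approximation).

For 90% confidence, z* = 1.645 (from standard normal table)

Sample size formula for proportion z-interval: n = z*²p̂(1-p̂)/E²

n = 1.645² × 0.28 × 0.72 / 0.067²
  = 2.706025 × 0.2016 / 0.004489
  = 121.5270

Round up to the nearest whole number: n = 122

122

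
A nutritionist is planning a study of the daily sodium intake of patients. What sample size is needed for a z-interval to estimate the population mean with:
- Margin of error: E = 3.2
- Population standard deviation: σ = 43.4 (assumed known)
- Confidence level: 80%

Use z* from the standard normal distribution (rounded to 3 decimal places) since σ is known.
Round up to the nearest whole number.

Using z* since population σ is known (z-interval formula).

For 80% confidence, z* = 1.282 (from standard normal table)

Sample size formula for z-interval: n = (z*σ/E)²

n = (1.282 × 43.4 / 3.2)²
  = (17.387125)²
  = 302.3121

Round up to the nearest whole number: n = 303

303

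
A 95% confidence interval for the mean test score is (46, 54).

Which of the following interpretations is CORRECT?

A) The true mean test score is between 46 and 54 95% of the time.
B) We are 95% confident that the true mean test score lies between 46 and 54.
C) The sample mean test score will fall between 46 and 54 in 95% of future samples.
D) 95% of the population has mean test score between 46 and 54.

A confidence interval represents our confidence in the procedure, not a probability statement about the parameter.

Key concept: If we repeated this sampling process many times and computed a 95% CI each time, about 95% of those intervals would contain the true population parameter.

For this specific interval (46, 54):
- Midpoint (point estimate): 50
- Margin of error: 4

The correct interpretation is the one stating confidence that the true parameter lies in the interval — option B.

B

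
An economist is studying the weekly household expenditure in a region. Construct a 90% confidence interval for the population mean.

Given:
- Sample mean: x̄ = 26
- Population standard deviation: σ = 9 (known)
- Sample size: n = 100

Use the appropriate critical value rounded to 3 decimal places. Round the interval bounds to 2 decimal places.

The population standard deviation σ is known, so use a z-interval (standard normal critical value).

For 90% confidence, z* = 1.645 (from standard normal table)

Standard error: SE = σ/√n = 9/√100 = 0.900000

Margin of error: E = z* × SE = 1.645 × 0.900000 = 1.4805

Z-interval: x̄ ± E = 26 ± 1.4805 = (24.5195, 27.4805)

Rounded to 2 decimal places:

(24.52, 27.48)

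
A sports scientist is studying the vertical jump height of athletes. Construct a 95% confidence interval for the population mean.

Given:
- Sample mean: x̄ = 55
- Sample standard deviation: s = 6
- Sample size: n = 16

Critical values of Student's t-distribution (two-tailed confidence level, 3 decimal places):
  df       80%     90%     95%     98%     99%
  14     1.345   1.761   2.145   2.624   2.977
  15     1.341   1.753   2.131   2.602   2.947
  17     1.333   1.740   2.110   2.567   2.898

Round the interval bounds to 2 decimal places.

The population standard deviation σ is unknown (only the sample standard deviation s is given), so use a t-interval with df = n - 1 = 16 - 1 = 15.

For 95% confidence with df = 15, t* = 2.131 (from t-table)

Standard error: SE = s/√n = 6/√16 = 1.500000

Margin of error: E = t* × SE = 2.131 × 1.500000 = 3.1965

T-interval: x̄ ± E = 55 ± 3.1965 = (51.8035, 58.1965)

Rounded to 2 decimal places:

(51.80, 58.20)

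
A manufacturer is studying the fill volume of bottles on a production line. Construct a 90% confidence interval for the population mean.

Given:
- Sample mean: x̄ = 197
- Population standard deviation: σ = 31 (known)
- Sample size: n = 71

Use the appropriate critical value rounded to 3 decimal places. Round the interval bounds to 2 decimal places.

The population standard deviation σ is known, so use a z-interval (standard normal critical value).

For 90% confidence, z* = 1.645 (from standard normal table)

Standard error: SE = σ/√n = 31/√71 = 3.679023

Margin of error: E = z* × SE = 1.645 × 3.679023 = 6.0520

Z-interval: x̄ ± E = 197 ± 6.0520 = (190.9480, 203.0520)

Rounded to 2 decimal places:

(190.95, 203.05)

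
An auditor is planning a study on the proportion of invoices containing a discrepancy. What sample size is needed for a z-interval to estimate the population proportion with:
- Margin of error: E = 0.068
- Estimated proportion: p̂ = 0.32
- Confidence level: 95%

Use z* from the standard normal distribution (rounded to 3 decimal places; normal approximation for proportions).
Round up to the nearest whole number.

Using z* for proportion z-interval (normal approximation).

For 95% confidence, z* = 1.96 (from standard normal table)

Sample size formula for proportion z-interval: n = z*²p̂(1-p̂)/E²

n = 1.96² × 0.32 × 0.68 / 0.068²
  = 3.8416 × 0.2176 / 0.004624
  = 180.7812

Round up to the nearest whole number: n = 181

181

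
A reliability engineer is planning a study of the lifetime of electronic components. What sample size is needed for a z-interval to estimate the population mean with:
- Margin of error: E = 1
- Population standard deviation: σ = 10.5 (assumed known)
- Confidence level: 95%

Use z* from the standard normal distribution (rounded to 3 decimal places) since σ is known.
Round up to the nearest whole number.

Using z* since population σ is known (z-interval formula).

For 95% confidence, z* = 1.96 (from standard normal table)

Sample size formula for z-interval: n = (z*σ/E)²

n = (1.96 × 10.5 / 1)²
  = (20.580000)²
  = 423.5364

Round up to the nearest whole number: n = 424

424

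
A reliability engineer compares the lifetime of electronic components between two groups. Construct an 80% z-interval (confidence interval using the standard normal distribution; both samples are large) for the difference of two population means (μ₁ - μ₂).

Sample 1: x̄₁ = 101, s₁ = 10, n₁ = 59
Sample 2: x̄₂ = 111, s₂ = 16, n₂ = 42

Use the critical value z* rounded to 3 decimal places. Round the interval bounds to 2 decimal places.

Both samples are large (n₁ = 59 ≥ 30, n₂ = 42 ≥ 30), so a z-interval for the difference of means applies.

Point estimate: x̄₁ - x̄₂ = 101 - 111 = -10

Standard error: SE = √(s₁²/n₁ + s₂²/n₂)
= √(10²/59 + 16²/42)
= √(1.694915 + 6.095238)
= 2.791085

For 80% confidence, z* = 1.282 (from standard normal table)
Margin of error: E = z* × SE = 1.282 × 2.791085 = 3.5782

Z-interval: (x̄₁ - x̄₂) ± E = -10 ± 3.5782 = (-13.5782, -6.4218)

Rounded to 2 decimal places:

(-13.58, -6.42)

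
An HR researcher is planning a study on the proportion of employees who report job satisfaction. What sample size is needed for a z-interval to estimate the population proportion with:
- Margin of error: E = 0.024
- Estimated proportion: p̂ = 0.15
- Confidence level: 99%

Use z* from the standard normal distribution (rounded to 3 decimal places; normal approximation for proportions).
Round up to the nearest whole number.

Using z* for proportion z-interval (normal approximation).

For 99% confidence, z* = 2.576 (from standard normal table)

Sample size formula for proportion z-interval: n = z*²p̂(1-p̂)/E²

n = 2.576² × 0.15 × 0.85 / 0.024²
  = 6.635776 × 0.1275 / 0.000576
  = 1468.8567

Round up to the nearest whole number: n = 1469

1469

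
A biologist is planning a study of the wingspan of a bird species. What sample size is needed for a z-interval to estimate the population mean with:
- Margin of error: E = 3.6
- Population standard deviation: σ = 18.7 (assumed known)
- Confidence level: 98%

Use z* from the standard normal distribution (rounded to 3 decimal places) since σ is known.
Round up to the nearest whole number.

Using z* since population σ is known (z-interval formula).

For 98% confidence, z* = 2.326 (from standard normal table)

Sample size formula for z-interval: n = (z*σ/E)²

n = (2.326 × 18.7 / 3.6)²
  = (12.082278)²
  = 145.9814

Round up to the nearest whole number: n = 146

146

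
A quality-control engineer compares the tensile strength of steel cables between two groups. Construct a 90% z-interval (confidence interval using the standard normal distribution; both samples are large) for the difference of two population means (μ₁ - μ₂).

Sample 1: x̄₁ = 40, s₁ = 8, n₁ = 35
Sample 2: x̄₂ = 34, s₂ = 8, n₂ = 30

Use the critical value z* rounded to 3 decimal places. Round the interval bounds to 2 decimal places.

Both samples are large (n₁ = 35 ≥ 30, n₂ = 30 ≥ 30), so a z-interval for the difference of means applies.

Point estimate: x̄₁ - x̄₂ = 40 - 34 = 6

Standard error: SE = √(s₁²/n₁ + s₂²/n₂)
= √(8²/35 + 8²/30)
= √(1.828571 + 2.133333)
= 1.990453

For 90% confidence, z* = 1.645 (from standard normal table)
Margin of error: E = z* × SE = 1.645 × 1.990453 = 3.2743

Z-interval: (x̄₁ - x̄₂) ± E = 6 ± 3.2743 = (2.7257, 9.2743)

Rounded to 2 decimal places:

(2.73, 9.27)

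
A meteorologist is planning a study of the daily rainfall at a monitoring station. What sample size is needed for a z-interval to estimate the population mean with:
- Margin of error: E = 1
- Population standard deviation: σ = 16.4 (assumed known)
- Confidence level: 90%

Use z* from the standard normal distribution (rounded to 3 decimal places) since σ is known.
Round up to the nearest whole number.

Using z* since population σ is known (z-interval formula).

For 90% confidence, z* = 1.645 (from standard normal table)

Sample size formula for z-interval: n = (z*σ/E)²

n = (1.645 × 16.4 / 1)²
  = (26.978000)²
  = 727.8125

Round up to the nearest whole number: n = 728

728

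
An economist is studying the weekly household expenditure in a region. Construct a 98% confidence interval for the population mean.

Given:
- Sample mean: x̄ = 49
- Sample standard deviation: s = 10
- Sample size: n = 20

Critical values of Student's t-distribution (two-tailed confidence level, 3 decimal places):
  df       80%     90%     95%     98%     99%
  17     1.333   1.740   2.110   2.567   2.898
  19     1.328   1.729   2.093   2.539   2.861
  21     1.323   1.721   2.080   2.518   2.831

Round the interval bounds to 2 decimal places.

The population standard deviation σ is unknown (only the sample standard deviation s is given), so use a t-interval with df = n - 1 = 20 - 1 = 19.

For 98% confidence with df = 19, t* = 2.539 (from t-table)

Standard error: SE = s/√n = 10/√20 = 2.236068

Margin of error: E = t* × SE = 2.539 × 2.236068 = 5.6774

T-interval: x̄ ± E = 49 ± 5.6774 = (43.3226, 54.6774)

Rounded to 2 decimal places:

(43.32, 54.68)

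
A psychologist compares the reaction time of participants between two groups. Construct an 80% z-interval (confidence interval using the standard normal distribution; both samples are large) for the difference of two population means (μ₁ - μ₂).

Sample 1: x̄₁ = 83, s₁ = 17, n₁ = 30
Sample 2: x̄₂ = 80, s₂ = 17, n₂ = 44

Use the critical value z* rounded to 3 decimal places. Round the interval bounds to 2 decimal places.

Both samples are large (n₁ = 30 ≥ 30, n₂ = 44 ≥ 30), so a z-interval for the difference of means applies.

Point estimate: x̄₁ - x̄₂ = 83 - 80 = 3

Standard error: SE = √(s₁²/n₁ + s₂²/n₂)
= √(17²/30 + 17²/44)
= √(9.633333 + 6.568182)
= 4.025111

For 80% confidence, z* = 1.282 (from standard normal table)
Margin of error: E = z* × SE = 1.282 × 4.025111 = 5.1602

Z-interval: (x̄₁ - x̄₂) ± E = 3 ± 5.1602 = (-2.1602, 8.1602)

Rounded to 2 decimal places:

(-2.16, 8.16)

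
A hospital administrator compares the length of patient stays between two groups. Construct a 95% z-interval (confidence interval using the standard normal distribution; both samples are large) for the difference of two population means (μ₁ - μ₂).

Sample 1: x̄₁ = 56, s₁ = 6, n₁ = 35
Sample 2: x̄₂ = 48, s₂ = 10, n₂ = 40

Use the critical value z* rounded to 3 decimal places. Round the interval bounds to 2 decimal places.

Both samples are large (n₁ = 35 ≥ 30, n₂ = 40 ≥ 30), so a z-interval for the difference of means applies.

Point estimate: x̄₁ - x̄₂ = 56 - 48 = 8

Standard error: SE = √(s₁²/n₁ + s₂²/n₂)
= √(6²/35 + 10²/40)
= √(1.028571 + 2.500000)
= 1.878449

For 95% confidence, z* = 1.96 (from standard normal table)
Margin of error: E = z* × SE = 1.96 × 1.878449 = 3.6818

Z-interval: (x̄₁ - x̄₂) ± E = 8 ± 3.6818 = (4.3182, 11.6818)

Rounded to 2 decimal places:

(4.32, 11.68)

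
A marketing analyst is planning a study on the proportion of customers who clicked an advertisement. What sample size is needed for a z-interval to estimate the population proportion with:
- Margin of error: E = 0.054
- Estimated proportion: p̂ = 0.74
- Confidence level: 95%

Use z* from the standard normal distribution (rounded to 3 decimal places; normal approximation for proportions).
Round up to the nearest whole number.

Using z* for proportion z-interval (normal approximation).

For 95% confidence, z* = 1.96 (from standard normal table)

Sample size formula for proportion z-interval: n = z*²p̂(1-p̂)/E²

n = 1.96² × 0.74 × 0.26 / 0.054²
  = 3.8416 × 0.1924 / 0.002916
  = 253.4718

Round up to the nearest whole number: n = 254

254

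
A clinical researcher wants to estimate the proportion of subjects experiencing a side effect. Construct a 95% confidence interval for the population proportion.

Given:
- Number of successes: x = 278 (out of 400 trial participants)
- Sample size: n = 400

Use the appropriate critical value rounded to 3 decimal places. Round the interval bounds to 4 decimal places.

Sample proportion: p̂ = 278/400 = 0.695000

Check conditions for normal approximation:
  np̂ = 278 ≥ 10 ✓
  n(1-p̂) = 122 ≥ 10 ✓

The sample is large enough, so use a z-interval (normal approximation) for the proportion.

For 95% confidence, z* = 1.96 (from standard normal table)

Standard error: SE = √(p̂(1-p̂)/n) = √(0.695000×0.305000/400) = 0.02302037

Margin of error: E = z* × SE = 1.96 × 0.02302037 = 0.045120

Z-interval: p̂ ± E = 0.695000 ± 0.045120 = (0.649880, 0.740120)

Rounded to 4 decimal places:

(0.6499, 0.7401)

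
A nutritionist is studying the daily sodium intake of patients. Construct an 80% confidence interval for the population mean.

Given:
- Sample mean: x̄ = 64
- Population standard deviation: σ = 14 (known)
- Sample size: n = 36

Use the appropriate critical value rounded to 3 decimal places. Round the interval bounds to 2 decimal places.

The population standard deviation σ is known, so use a z-interval (standard normal critical value).

For 80% confidence, z* = 1.282 (from standard normal table)

Standard error: SE = σ/√n = 14/√36 = 2.333333

Margin of error: E = z* × SE = 1.282 × 2.333333 = 2.9913

Z-interval: x̄ ± E = 64 ± 2.9913 = (61.0087, 66.9913)

Rounded to 2 decimal places:

(61.01, 66.99)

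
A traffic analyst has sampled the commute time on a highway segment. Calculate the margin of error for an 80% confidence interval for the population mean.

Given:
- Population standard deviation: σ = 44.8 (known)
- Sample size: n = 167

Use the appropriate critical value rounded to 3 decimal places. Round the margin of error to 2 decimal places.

The population standard deviation σ is known, so use the z-interval margin of error formula.

For 80% confidence, z* = 1.282 (from standard normal table)

Margin of error formula for z-interval: E = z* × σ/√n

E = 1.282 × 44.8/√167
  = 1.282 × 3.466728
  = 4.4443

Rounded to 2 decimal places:

4.44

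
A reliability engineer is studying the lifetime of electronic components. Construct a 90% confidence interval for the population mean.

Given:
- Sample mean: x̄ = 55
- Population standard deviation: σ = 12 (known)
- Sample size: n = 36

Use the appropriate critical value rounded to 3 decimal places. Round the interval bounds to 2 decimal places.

The population standard deviation σ is known, so use a z-interval (standard normal critical value).

For 90% confidence, z* = 1.645 (from standard normal table)

Standard error: SE = σ/√n = 12/√36 = 2.000000

Margin of error: E = z* × SE = 1.645 × 2.000000 = 3.2900

Z-interval: x̄ ± E = 55 ± 3.2900 = (51.7100, 58.2900)

Rounded to 2 decimal places:

(51.71, 58.29)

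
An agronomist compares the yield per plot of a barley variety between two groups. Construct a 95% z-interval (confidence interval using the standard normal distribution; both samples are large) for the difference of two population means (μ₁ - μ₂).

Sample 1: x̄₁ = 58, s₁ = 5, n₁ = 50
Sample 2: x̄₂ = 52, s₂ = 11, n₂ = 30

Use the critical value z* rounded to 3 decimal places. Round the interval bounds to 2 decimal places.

Both samples are large (n₁ = 50 ≥ 30, n₂ = 30 ≥ 30), so a z-interval for the difference of means applies.

Point estimate: x̄₁ - x̄₂ = 58 - 52 = 6

Standard error: SE = √(s₁²/n₁ + s₂²/n₂)
= √(5²/50 + 11²/30)
= √(0.500000 + 4.033333)
= 2.129163

For 95% confidence, z* = 1.96 (from standard normal table)
Margin of error: E = z* × SE = 1.96 × 2.129163 = 4.1732

Z-interval: (x̄₁ - x̄₂) ± E = 6 ± 4.1732 = (1.8268, 10.1732)

Rounded to 2 decimal places:

(1.83, 10.17)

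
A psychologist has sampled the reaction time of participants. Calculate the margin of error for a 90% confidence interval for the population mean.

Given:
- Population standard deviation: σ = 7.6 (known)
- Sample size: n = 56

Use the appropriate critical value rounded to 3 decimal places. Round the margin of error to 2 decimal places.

The population standard deviation σ is known, so use the z-interval margin of error formula.

For 90% confidence, z* = 1.645 (from standard normal table)

Margin of error formula for z-interval: E = z* × σ/√n

E = 1.645 × 7.6/√56
  = 1.645 × 1.015593
  = 1.6707

Rounded to 2 decimal places:

1.67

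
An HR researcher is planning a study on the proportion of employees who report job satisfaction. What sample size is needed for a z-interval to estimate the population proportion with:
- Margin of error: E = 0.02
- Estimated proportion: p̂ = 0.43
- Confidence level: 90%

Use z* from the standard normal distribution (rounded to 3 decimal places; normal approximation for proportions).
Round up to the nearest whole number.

Using z* for proportion z-interval (normal approximation).

For 90% confidence, z* = 1.645 (from standard normal table)

Sample size formula for proportion z-interval: n = z*²p̂(1-p̂)/E²

n = 1.645² × 0.43 × 0.57 / 0.02²
  = 2.706025 × 0.2451 / 0.0004
  = 1658.1168

Round up to the nearest whole number: n = 1659

1659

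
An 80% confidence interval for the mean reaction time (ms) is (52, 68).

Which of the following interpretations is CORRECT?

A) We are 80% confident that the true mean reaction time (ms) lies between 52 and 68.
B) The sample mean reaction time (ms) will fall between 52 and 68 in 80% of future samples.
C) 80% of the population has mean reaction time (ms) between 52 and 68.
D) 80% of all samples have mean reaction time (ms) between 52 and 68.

A confidence interval represents our confidence in the procedure, not a probability statement about the parameter.

Key concept: If we repeated this sampling process many times and computed an 80% CI each time, about 80% of those intervals would contain the true population parameter.

For this specific interval (52, 68):
- Midpoint (point estimate): 60
- Margin of error: 8

The correct interpretation is the one stating confidence that the true parameter lies in the interval — option A.

A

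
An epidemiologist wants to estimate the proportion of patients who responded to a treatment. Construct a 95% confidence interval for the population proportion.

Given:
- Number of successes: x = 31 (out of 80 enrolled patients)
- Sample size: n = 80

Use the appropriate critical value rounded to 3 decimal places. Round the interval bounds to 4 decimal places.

Sample proportion: p̂ = 31/80 = 0.387500

Check conditions for normal approximation:
  np̂ = 31 ≥ 10 ✓
  n(1-p̂) = 49 ≥ 10 ✓

The sample is large enough, so use a z-interval (normal approximation) for the proportion.

For 95% confidence, z* = 1.96 (from standard normal table)

Standard error: SE = √(p̂(1-p̂)/n) = √(0.387500×0.612500/80) = 0.05446831

Margin of error: E = z* × SE = 1.96 × 0.05446831 = 0.106758

Z-interval: p̂ ± E = 0.387500 ± 0.106758 = (0.280742, 0.494258)

Rounded to 4 decimal places:

(0.2807, 0.4943)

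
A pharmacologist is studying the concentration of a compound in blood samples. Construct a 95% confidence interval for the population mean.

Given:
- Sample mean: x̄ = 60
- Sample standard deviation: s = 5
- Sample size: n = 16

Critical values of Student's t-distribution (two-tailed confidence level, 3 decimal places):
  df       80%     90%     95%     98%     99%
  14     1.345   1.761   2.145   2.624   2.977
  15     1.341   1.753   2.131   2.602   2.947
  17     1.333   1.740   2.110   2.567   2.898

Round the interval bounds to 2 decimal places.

The population standard deviation σ is unknown (only the sample standard deviation s is given), so use a t-interval with df = n - 1 = 16 - 1 = 15.

For 95% confidence with df = 15, t* = 2.131 (from t-table)

Standard error: SE = s/√n = 5/√16 = 1.250000

Margin of error: E = t* × SE = 2.131 × 1.250000 = 2.6637

T-interval: x̄ ± E = 60 ± 2.6637 = (57.3362, 62.6638)

Rounded to 2 decimal places:

(57.34, 62.66)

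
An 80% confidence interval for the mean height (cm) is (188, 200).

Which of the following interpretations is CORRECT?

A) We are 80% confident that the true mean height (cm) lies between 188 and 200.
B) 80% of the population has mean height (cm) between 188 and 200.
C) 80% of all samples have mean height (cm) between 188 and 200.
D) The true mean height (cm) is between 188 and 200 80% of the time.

A confidence interval represents our confidence in the procedure, not a probability statement about the parameter.

Key concept: If we repeated this sampling process many times and computed an 80% CI each time, about 80% of those intervals would contain the true population parameter.

For this specific interval (188, 200):
- Midpoint (point estimate): 194
- Margin of error: 6

The correct interpretation is the one stating confidence that the true parameter lies in the interval — option A.

A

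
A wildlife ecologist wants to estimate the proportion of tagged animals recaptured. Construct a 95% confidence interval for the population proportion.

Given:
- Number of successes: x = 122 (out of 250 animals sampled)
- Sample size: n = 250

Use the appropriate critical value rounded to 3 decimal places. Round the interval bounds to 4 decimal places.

Sample proportion: p̂ = 122/250 = 0.488000

Check conditions for normal approximation:
  np̂ = 122 ≥ 10 ✓
  n(1-p̂) = 128 ≥ 10 ✓

The sample is large enough, so use a z-interval (normal approximation) for the proportion.

For 95% confidence, z* = 1.96 (from standard normal table)

Standard error: SE = √(p̂(1-p̂)/n) = √(0.488000×0.512000/250) = 0.03161367

Margin of error: E = z* × SE = 1.96 × 0.03161367 = 0.061963

Z-interval: p̂ ± E = 0.488000 ± 0.061963 = (0.426037, 0.549963)

Rounded to 4 decimal places:

(0.4260, 0.5500)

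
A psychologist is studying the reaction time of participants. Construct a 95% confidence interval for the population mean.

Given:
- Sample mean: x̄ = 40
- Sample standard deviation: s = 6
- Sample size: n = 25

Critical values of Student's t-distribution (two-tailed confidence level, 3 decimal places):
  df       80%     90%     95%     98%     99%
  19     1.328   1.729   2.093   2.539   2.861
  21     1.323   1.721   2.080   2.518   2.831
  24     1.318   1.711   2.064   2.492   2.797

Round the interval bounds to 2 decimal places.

The population standard deviation σ is unknown (only the sample standard deviation s is given), so use a t-interval with df = n - 1 = 25 - 1 = 24.

For 95% confidence with df = 24, t* = 2.064 (from t-table)

Standard error: SE = s/√n = 6/√25 = 1.200000

Margin of error: E = t* × SE = 2.064 × 1.200000 = 2.4768

T-interval: x̄ ± E = 40 ± 2.4768 = (37.5232, 42.4768)

Rounded to 2 decimal places:

(37.52, 42.48)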